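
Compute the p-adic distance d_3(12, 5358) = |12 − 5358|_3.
d_3(12, 5358) = 1/243

Step 1 — x − y = 12 − 5358 = -5346. Step 2 — v_3(-5346) = 5 (factor: -5346 = −(3^5 · 22); the sign does not affect v_p). Step 3 — |x − y|_3 = 3^{-5} = 1/243.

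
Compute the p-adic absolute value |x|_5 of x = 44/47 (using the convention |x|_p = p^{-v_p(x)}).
|44/47|_5 = 1

Step 1 — compute v_5(x) by factoring powers of 5 out of the numerator and denominator: v_5(44/47) = 0. Step 2 — apply |x|_p = p^{-v_p(x)} = 5^{0} = 1.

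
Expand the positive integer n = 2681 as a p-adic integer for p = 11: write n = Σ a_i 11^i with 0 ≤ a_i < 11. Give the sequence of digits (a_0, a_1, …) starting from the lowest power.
(a_0, a_1, …) = (8, 1, 0, 2)

Repeated division by 11 gives the digits low-to-high: 2681 = 8 + 1·11^1 + 2·11^3. Digit sequence: (8, 1, 0, 2).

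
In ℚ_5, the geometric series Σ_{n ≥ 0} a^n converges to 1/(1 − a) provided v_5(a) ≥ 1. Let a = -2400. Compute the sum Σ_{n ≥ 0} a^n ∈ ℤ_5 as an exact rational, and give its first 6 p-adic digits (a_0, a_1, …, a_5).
Σ a^n = 1/(1 − a) = 1/2401;  first 6 digits = (1, 0, 4, 0, 2, 2)

v_5(a) = 2 ≥ 1, so the series converges in ℤ_5 to 1/(1 − a) = 1/(1 − (-2400)) = 1/2401. Expand this rational in ℤ_5: compute digits iteratively via d_i = x_i mod 5, x_{i+1} = (x_i − d_i)/5. The first 6 digits are (1, 0, 4, 0, 2, 2).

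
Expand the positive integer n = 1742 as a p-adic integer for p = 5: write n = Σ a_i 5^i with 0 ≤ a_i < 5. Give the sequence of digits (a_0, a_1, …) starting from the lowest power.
(a_0, a_1, …) = (2, 3, 4, 3, 2)

Repeated division by 5 gives the digits low-to-high: 1742 = 2 + 3·5^1 + 4·5^2 + 3·5^3 + 2·5^4. Digit sequence: (2, 3, 4, 3, 2).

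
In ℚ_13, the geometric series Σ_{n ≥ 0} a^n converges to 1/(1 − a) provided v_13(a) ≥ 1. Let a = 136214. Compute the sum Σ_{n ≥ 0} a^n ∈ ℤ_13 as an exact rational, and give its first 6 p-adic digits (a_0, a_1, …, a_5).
Σ a^n = 1/(1 − a) = -1/136213;  first 6 digits = (1, 0, 0, 10, 4, 0)

v_13(a) = 3 ≥ 1, so the series converges in ℤ_13 to 1/(1 − a) = 1/(1 − 136214) = -1/136213. Expand this rational in ℤ_13: compute digits iteratively via d_i = x_i mod 13, x_{i+1} = (x_i − d_i)/13. The first 6 digits are (1, 0, 0, 10, 4, 0).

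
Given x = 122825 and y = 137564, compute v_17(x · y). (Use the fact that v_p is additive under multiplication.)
v_17(16896298300) = 6

v_p(x) = 3 (factor: 122825 = 17^3 · 25); v_p(y) = 3 (factor: 137564 = 17^3 · 28). Additivity: v_p(xy) = v_p(x) + v_p(y) = 3 + 3 = 6. (Direct check: xy = 16896298300 = 17^6 · (700).)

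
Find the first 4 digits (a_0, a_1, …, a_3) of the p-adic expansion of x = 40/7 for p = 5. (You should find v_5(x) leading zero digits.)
(a_0, …, a_3) = (0, 4, 3, 0)

v_5(40/7) = 1, so a_0 = ... = a_0 = 0. Factor out: x = 5^1 · u with u = 8/7 a unit in ℤ_5. Expand u iteratively via a_{v+i} = u_i mod 5, u_{i+1} = (u_i − a_{v+i})/5:
  u_0 = 8/7;  a_1 = 4;  u_1 = (u_0 − 4)/5 = -4/7
  u_1 = -4/7;  a_2 = 3;  u_2 = (u_1 − 3)/5 = -5/7
  u_2 = -5/7;  a_3 = 0;  u_3 = (u_2 − 0)/5 = -1/7
Digits: (0, 4, 3, 0).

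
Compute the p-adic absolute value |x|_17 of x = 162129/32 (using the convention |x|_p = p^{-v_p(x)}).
|162129/32|_17 = 1/4913

Step 1 — compute v_17(x) by factoring powers of 17 out of the numerator and denominator: v_17(162129/32) = 3. Step 2 — apply |x|_p = p^{-v_p(x)} = 17^{-3} = 1/4913.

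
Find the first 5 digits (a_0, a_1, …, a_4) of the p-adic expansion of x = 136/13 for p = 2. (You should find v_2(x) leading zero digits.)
(a_0, …, a_4) = (0, 0, 0, 1, 0)

v_2(136/13) = 3, so a_0 = ... = a_2 = 0. Factor out: x = 2^3 · u with u = 17/13 a unit in ℤ_2. Expand u iteratively via a_{v+i} = u_i mod 2, u_{i+1} = (u_i − a_{v+i})/2:
  u_0 = 17/13;  a_3 = 1;  u_1 = (u_0 − 1)/2 = 2/13
  u_1 = 2/13;  a_4 = 0;  u_2 = (u_1 − 0)/2 = 1/13
Digits: (0, 0, 0, 1, 0).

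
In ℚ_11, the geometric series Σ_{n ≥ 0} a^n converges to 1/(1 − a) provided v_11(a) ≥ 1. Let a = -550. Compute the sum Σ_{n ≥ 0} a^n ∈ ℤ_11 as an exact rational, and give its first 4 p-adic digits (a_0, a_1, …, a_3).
Σ a^n = 1/(1 − a) = 1/551;  first 4 digits = (1, 5, 9, 10)

v_11(a) = 1 ≥ 1, so the series converges in ℤ_11 to 1/(1 − a) = 1/(1 − (-550)) = 1/551. Expand this rational in ℤ_11: compute digits iteratively via d_i = x_i mod 11, x_{i+1} = (x_i − d_i)/11. The first 4 digits are (1, 5, 9, 10).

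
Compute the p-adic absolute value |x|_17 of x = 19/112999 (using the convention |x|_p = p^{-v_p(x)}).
|19/112999|_17 = 4913

Step 1 — compute v_17(x) by factoring powers of 17 out of the numerator and denominator: v_17(19/112999) = -3. Step 2 — apply |x|_p = p^{-v_p(x)} = 17^{3} = 4913.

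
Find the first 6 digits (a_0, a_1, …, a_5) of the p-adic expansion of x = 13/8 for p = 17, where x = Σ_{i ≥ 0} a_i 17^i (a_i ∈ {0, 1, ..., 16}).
(a_0, …, a_5) = (8, 6, 6, 6, 6, 6)

v_17(13/8) = 0 (numerator and denominator both coprime to 17), so x ∈ ℤ_17^×. Compute digits iteratively via a_i = x_i mod 17, x_{i+1} = (x_i − a_i)/17, with x_0 = x:
  x_0 = 13/8;  a_0 = 8;  x_1 = (x_0 − 8)/17 = -3/8
  x_1 = -3/8;  a_1 = 6;  x_2 = (x_1 − 6)/17 = -3/8
  x_2 = -3/8;  a_2 = 6;  x_3 = (x_2 − 6)/17 = -3/8
  x_3 = -3/8;  a_3 = 6;  x_4 = (x_3 − 6)/17 = -3/8
  x_4 = -3/8;  a_4 = 6;  x_5 = (x_4 − 6)/17 = -3/8
  x_5 = -3/8;  a_5 = 6;  x_6 = (x_5 − 6)/17 = -3/8
Digits: (8, 6, 6, 6, 6, 6).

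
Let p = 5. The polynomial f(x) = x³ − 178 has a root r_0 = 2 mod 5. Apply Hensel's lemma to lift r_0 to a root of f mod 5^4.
r_3 = 237 (mod 625)

Hensel: r_{i+1} = r_i − f(r_i)/f′(r_i) mod 5^{i+2}, where f′(x) = 3x². Iterate:
  r_0 = 2 (mod 5)
  r_1 = 12 (mod 25)
  r_2 = 112 (mod 125)
  r_3 = 237 (mod 625)
Final: r = 237 with f(r) ≡ 0 mod 5^4.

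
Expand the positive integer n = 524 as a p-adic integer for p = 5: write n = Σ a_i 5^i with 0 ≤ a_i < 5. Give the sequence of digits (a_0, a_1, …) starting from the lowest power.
(a_0, a_1, …) = (4, 4, 0, 4)

Repeated division by 5 gives the digits low-to-high: 524 = 4 + 4·5^1 + 4·5^3. Digit sequence: (4, 4, 0, 4).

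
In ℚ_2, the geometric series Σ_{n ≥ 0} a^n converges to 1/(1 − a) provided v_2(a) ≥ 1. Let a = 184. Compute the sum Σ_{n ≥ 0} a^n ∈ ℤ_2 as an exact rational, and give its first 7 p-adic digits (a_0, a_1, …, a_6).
Σ a^n = 1/(1 − a) = -1/183;  first 7 digits = (1, 0, 0, 1, 1, 1, 1)

v_2(a) = 3 ≥ 1, so the series converges in ℤ_2 to 1/(1 − a) = 1/(1 − 184) = -1/183. Expand this rational in ℤ_2: compute digits iteratively via d_i = x_i mod 2, x_{i+1} = (x_i − d_i)/2. The first 7 digits are (1, 0, 0, 1, 1, 1, 1).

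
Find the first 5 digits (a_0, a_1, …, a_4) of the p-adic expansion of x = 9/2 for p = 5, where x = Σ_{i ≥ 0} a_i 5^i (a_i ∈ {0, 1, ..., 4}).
(a_0, …, a_4) = (2, 3, 2, 2, 2)

v_5(9/2) = 0 (numerator and denominator both coprime to 5), so x ∈ ℤ_5^×. Compute digits iteratively via a_i = x_i mod 5, x_{i+1} = (x_i − a_i)/5, with x_0 = x:
  x_0 = 9/2;  a_0 = 2;  x_1 = (x_0 − 2)/5 = 1/2
  x_1 = 1/2;  a_1 = 3;  x_2 = (x_1 − 3)/5 = -1/2
  x_2 = -1/2;  a_2 = 2;  x_3 = (x_2 − 2)/5 = -1/2
  x_3 = -1/2;  a_3 = 2;  x_4 = (x_3 − 2)/5 = -1/2
  x_4 = -1/2;  a_4 = 2;  x_5 = (x_4 − 2)/5 = -1/2
Digits: (2, 3, 2, 2, 2).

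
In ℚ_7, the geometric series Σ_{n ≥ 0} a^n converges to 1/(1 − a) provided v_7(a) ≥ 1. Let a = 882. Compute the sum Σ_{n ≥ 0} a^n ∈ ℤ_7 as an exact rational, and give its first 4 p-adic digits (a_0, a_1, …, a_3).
Σ a^n = 1/(1 − a) = -1/881;  first 4 digits = (1, 0, 4, 2)

v_7(a) = 2 ≥ 1, so the series converges in ℤ_7 to 1/(1 − a) = 1/(1 − 882) = -1/881. Expand this rational in ℤ_7: compute digits iteratively via d_i = x_i mod 7, x_{i+1} = (x_i − d_i)/7. The first 4 digits are (1, 0, 4, 2).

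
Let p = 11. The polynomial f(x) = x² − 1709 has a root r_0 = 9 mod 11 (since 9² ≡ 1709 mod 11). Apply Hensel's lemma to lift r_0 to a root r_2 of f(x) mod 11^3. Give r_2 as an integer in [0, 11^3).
r_2 = 1175 (mod 1331)

Hensel's recurrence: r_{i+1} = r_i − f(r_i)·(f′(r_i))^{-1} mod 11^{i+2}, with f′(x) = 2x. Iterate:
  r_0 = 9 (mod 11)
  r_1 = 86 (mod 121)
  r_2 = 1175 (mod 1331)
Final: r_2 = 1175, and one checks f(r_2) ≡ 0 mod 11^3.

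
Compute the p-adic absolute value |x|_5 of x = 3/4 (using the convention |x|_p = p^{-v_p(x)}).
|3/4|_5 = 1

Step 1 — compute v_5(x) by factoring powers of 5 out of the numerator and denominator: v_5(3/4) = 0. Step 2 — apply |x|_p = p^{-v_p(x)} = 5^{0} = 1.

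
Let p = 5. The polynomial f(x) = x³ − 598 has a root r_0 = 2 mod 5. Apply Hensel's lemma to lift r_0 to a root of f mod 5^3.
r_2 = 122 (mod 125)

Hensel: r_{i+1} = r_i − f(r_i)/f′(r_i) mod 5^{i+2}, where f′(x) = 3x². Iterate:
  r_0 = 2 (mod 5)
  r_1 = 22 (mod 25)
  r_2 = 122 (mod 125)
Final: r = 122 with f(r) ≡ 0 mod 5^3.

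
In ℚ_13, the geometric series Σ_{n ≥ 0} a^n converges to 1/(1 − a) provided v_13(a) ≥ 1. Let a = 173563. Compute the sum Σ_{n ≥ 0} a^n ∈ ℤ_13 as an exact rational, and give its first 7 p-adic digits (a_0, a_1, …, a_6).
Σ a^n = 1/(1 − a) = -1/173562;  first 7 digits = (1, 0, 0, 1, 6, 0, 1)

v_13(a) = 3 ≥ 1, so the series converges in ℤ_13 to 1/(1 − a) = 1/(1 − 173563) = -1/173562. Expand this rational in ℤ_13: compute digits iteratively via d_i = x_i mod 13, x_{i+1} = (x_i − d_i)/13. The first 7 digits are (1, 0, 0, 1, 6, 0, 1).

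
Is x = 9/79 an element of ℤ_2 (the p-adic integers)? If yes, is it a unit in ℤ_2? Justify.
x ∈ ℤ_2^× (unit); v_2(x) = 0

ℤ_2 = {x ∈ ℚ_2 : v_2(x) ≥ 0} and ℤ_2^× = {x ∈ ℤ_2 : v_2(x) = 0}. Here v_2(9/79) = v_2(num) − v_2(den) = 0; compare against these criteria.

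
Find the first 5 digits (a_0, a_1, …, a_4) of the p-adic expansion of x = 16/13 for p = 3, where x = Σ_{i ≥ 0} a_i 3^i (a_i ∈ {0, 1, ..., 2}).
(a_0, …, a_4) = (1, 1, 2, 2, 0)

v_3(16/13) = 0 (numerator and denominator both coprime to 3), so x ∈ ℤ_3^×. Compute digits iteratively via a_i = x_i mod 3, x_{i+1} = (x_i − a_i)/3, with x_0 = x:
  x_0 = 16/13;  a_0 = 1;  x_1 = (x_0 − 1)/3 = 1/13
  x_1 = 1/13;  a_1 = 1;  x_2 = (x_1 − 1)/3 = -4/13
  x_2 = -4/13;  a_2 = 2;  x_3 = (x_2 − 2)/3 = -10/13
  x_3 = -10/13;  a_3 = 2;  x_4 = (x_3 − 2)/3 = -12/13
  x_4 = -12/13;  a_4 = 0;  x_5 = (x_4 − 0)/3 = -4/13
Digits: (1, 1, 2, 2, 0).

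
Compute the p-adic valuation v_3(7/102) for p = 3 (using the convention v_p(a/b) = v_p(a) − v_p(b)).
v_3(7/102) = -1

Factor powers of 3 from the numerator and denominator of the reduced fraction: 7 = 3^0 · 7 and 102 = 3^1 · 34. Apply v_p(a/b) = v_p(a) − v_p(b): v_3(7/102) = 0 − 1 = -1.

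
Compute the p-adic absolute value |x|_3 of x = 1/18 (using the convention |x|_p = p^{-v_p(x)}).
|1/18|_3 = 9

Step 1 — compute v_3(x) by factoring powers of 3 out of the numerator and denominator: v_3(1/18) = -2. Step 2 — apply |x|_p = p^{-v_p(x)} = 3^{2} = 9.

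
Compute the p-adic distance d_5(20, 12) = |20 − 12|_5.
d_5(20, 12) = 1

Step 1 — x − y = 20 − 12 = 8. Step 2 — v_5(8) = 0 (factor: 8 = (5^0 · 8); the sign does not affect v_p). Step 3 — |x − y|_5 = 5^{0} = 1.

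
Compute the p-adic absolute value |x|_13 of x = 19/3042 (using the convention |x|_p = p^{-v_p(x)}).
|19/3042|_13 = 169

Step 1 — compute v_13(x) by factoring powers of 13 out of the numerator and denominator: v_13(19/3042) = -2. Step 2 — apply |x|_p = p^{-v_p(x)} = 13^{2} = 169.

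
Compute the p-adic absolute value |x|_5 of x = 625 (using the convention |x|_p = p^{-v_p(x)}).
|625|_5 = 1/625

Step 1 — compute v_5(x) by factoring powers of 5 out of the numerator and denominator: v_5(625) = 4. Step 2 — apply |x|_p = p^{-v_p(x)} = 5^{-4} = 1/625.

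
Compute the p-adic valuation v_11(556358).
v_11(556358) = 4

v_11(n) is the largest exponent k such that 11^k divides n. Factor out: 556358 = 11^4 · 38. (Sign doesn't affect v_p.) So v_11(556358) = 4.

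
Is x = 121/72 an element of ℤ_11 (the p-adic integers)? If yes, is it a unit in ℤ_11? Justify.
x ∈ ℤ_11 but not a unit; v_11(x) = 2 > 0

ℤ_11 = {x ∈ ℚ_11 : v_11(x) ≥ 0} and ℤ_11^× = {x ∈ ℤ_11 : v_11(x) = 0}. Here v_11(121/72) = v_11(num) − v_11(den) = 2; compare against these criteria.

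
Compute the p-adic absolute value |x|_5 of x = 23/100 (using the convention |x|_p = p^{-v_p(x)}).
|23/100|_5 = 25

Step 1 — compute v_5(x) by factoring powers of 5 out of the numerator and denominator: v_5(23/100) = -2. Step 2 — apply |x|_p = p^{-v_p(x)} = 5^{2} = 25.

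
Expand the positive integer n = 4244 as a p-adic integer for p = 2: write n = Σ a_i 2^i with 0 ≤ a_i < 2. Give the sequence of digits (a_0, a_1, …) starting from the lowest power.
(a_0, a_1, …) = (0, 0, 1, 0, 1, 0, 0, 1, 0, 0, 0, 0, 1)

Repeated division by 2 gives the digits low-to-high: 4244 = 1·2^2 + 1·2^4 + 1·2^7 + 1·2^12. Digit sequence: (0, 0, 1, 0, 1, 0, 0, 1, 0, 0, 0, 0, 1).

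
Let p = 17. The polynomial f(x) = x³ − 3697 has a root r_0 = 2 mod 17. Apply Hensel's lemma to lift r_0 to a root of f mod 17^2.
r_1 = 189 (mod 289)

Hensel: r_{i+1} = r_i − f(r_i)/f′(r_i) mod 17^{i+2}, where f′(x) = 3x². Iterate:
  r_0 = 2 (mod 17)
  r_1 = 189 (mod 289)
Final: r = 189 with f(r) ≡ 0 mod 17^2.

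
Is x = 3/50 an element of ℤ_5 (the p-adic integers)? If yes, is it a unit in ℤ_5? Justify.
x ∉ ℤ_5 (v_5(x) = -2 < 0)

ℤ_5 = {x ∈ ℚ_5 : v_5(x) ≥ 0} and ℤ_5^× = {x ∈ ℤ_5 : v_5(x) = 0}. Here v_5(3/50) = v_5(num) − v_5(den) = -2; compare against these criteria.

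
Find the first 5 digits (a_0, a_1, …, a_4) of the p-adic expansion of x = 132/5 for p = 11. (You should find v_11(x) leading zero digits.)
(a_0, …, a_4) = (0, 9, 6, 6, 6)

v_11(132/5) = 1, so a_0 = ... = a_0 = 0. Factor out: x = 11^1 · u with u = 12/5 a unit in ℤ_11. Expand u iteratively via a_{v+i} = u_i mod 11, u_{i+1} = (u_i − a_{v+i})/11:
  u_0 = 12/5;  a_1 = 9;  u_1 = (u_0 − 9)/11 = -3/5
  u_1 = -3/5;  a_2 = 6;  u_2 = (u_1 − 6)/11 = -3/5
  u_2 = -3/5;  a_3 = 6;  u_3 = (u_2 − 6)/11 = -3/5
  u_3 = -3/5;  a_4 = 6;  u_4 = (u_3 − 6)/11 = -3/5
Digits: (0, 9, 6, 6, 6).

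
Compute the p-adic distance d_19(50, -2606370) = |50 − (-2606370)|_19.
d_19(50, -2606370) = 1/130321

Step 1 — x − y = 50 − (-2606370) = 2606420. Step 2 — v_19(2606420) = 4 (factor: 2606420 = (19^4 · 20); the sign does not affect v_p). Step 3 — |x − y|_19 = 19^{-4} = 1/130321.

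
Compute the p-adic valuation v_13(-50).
v_13(-50) = 0

v_13(n) is the largest exponent k such that 13^k divides n. Factor out: -50 = -13^0 · 50. (Sign doesn't affect v_p.) So v_13(-50) = 0.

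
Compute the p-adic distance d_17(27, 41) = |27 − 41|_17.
d_17(27, 41) = 1

Step 1 — x − y = 27 − 41 = -14. Step 2 — v_17(-14) = 0 (factor: -14 = −(17^0 · 14); the sign does not affect v_p). Step 3 — |x − y|_17 = 17^{0} = 1.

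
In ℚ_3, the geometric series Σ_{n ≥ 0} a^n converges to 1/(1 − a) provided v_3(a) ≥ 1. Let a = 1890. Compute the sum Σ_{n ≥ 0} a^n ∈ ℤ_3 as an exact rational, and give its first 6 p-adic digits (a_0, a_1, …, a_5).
Σ a^n = 1/(1 − a) = -1/1889;  first 6 digits = (1, 0, 0, 1, 2, 1)

v_3(a) = 3 ≥ 1, so the series converges in ℤ_3 to 1/(1 − a) = 1/(1 − 1890) = -1/1889. Expand this rational in ℤ_3: compute digits iteratively via d_i = x_i mod 3, x_{i+1} = (x_i − d_i)/3. The first 6 digits are (1, 0, 0, 1, 2, 1).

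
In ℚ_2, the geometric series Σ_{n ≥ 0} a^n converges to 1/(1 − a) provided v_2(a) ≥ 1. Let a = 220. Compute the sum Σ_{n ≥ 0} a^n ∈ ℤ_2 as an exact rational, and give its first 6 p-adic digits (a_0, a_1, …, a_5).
Σ a^n = 1/(1 − a) = -1/219;  first 6 digits = (1, 0, 1, 1, 0, 1)

v_2(a) = 2 ≥ 1, so the series converges in ℤ_2 to 1/(1 − a) = 1/(1 − 220) = -1/219. Expand this rational in ℤ_2: compute digits iteratively via d_i = x_i mod 2, x_{i+1} = (x_i − d_i)/2. The first 6 digits are (1, 0, 1, 1, 0, 1).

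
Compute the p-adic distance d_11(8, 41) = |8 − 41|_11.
d_11(8, 41) = 1/11

Step 1 — x − y = 8 − 41 = -33. Step 2 — v_11(-33) = 1 (factor: -33 = −(11^1 · 3); the sign does not affect v_p). Step 3 — |x − y|_11 = 11^{-1} = 1/11.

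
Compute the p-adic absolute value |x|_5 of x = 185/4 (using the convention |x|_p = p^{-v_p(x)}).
|185/4|_5 = 1/5

Step 1 — compute v_5(x) by factoring powers of 5 out of the numerator and denominator: v_5(185/4) = 1. Step 2 — apply |x|_p = p^{-v_p(x)} = 5^{-1} = 1/5.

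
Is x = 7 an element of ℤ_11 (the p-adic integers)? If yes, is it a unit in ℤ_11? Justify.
x ∈ ℤ_11^× (unit); v_11(x) = 0

ℤ_11 = {x ∈ ℚ_11 : v_11(x) ≥ 0} and ℤ_11^× = {x ∈ ℤ_11 : v_11(x) = 0}. Here v_11(7) = v_11(num) − v_11(den) = 0; compare against these criteria.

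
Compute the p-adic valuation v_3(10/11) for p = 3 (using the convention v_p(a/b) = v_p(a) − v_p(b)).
v_3(10/11) = 0

Factor powers of 3 from the numerator and denominator of the reduced fraction: 10 = 3^0 · 10 and 11 = 3^0 · 11. Apply v_p(a/b) = v_p(a) − v_p(b): v_3(10/11) = 0 − 0 = 0.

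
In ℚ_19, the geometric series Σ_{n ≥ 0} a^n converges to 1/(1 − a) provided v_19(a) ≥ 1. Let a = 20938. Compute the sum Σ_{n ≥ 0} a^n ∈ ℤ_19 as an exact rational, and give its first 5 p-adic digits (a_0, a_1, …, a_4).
Σ a^n = 1/(1 − a) = -1/20937;  first 5 digits = (1, 0, 1, 3, 1)

v_19(a) = 2 ≥ 1, so the series converges in ℤ_19 to 1/(1 − a) = 1/(1 − 20938) = -1/20937. Expand this rational in ℤ_19: compute digits iteratively via d_i = x_i mod 19, x_{i+1} = (x_i − d_i)/19. The first 5 digits are (1, 0, 1, 3, 1).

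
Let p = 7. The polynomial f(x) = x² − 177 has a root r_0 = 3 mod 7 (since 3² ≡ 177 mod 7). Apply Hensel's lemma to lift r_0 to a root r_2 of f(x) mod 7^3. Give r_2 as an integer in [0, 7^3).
r_2 = 129 (mod 343)

Hensel's recurrence: r_{i+1} = r_i − f(r_i)·(f′(r_i))^{-1} mod 7^{i+2}, with f′(x) = 2x. Iterate:
  r_0 = 3 (mod 7)
  r_1 = 31 (mod 49)
  r_2 = 129 (mod 343)
Final: r_2 = 129, and one checks f(r_2) ≡ 0 mod 7^3.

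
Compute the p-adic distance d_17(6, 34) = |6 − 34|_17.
d_17(6, 34) = 1

Step 1 — x − y = 6 − 34 = -28. Step 2 — v_17(-28) = 0 (factor: -28 = −(17^0 · 28); the sign does not affect v_p). Step 3 — |x − y|_17 = 17^{0} = 1.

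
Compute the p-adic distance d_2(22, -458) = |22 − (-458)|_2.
d_2(22, -458) = 1/32

Step 1 — x − y = 22 − (-458) = 480. Step 2 — v_2(480) = 5 (factor: 480 = (2^5 · 15); the sign does not affect v_p). Step 3 — |x − y|_2 = 2^{-5} = 1/32.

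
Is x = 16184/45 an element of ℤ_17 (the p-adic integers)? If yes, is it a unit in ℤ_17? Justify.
x ∈ ℤ_17 but not a unit; v_17(x) = 2 > 0

ℤ_17 = {x ∈ ℚ_17 : v_17(x) ≥ 0} and ℤ_17^× = {x ∈ ℤ_17 : v_17(x) = 0}. Here v_17(16184/45) = v_17(num) − v_17(den) = 2; compare against these criteria.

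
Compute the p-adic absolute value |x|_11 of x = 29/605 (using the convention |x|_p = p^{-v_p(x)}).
|29/605|_11 = 121

Step 1 — compute v_11(x) by factoring powers of 11 out of the numerator and denominator: v_11(29/605) = -2. Step 2 — apply |x|_p = p^{-v_p(x)} = 11^{2} = 121.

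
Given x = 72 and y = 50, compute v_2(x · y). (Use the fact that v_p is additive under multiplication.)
v_2(3600) = 4

v_p(x) = 3 (factor: 72 = 2^3 · 9); v_p(y) = 1 (factor: 50 = 2^1 · 25). Additivity: v_p(xy) = v_p(x) + v_p(y) = 3 + 1 = 4. (Direct check: xy = 3600 = 2^4 · (225).)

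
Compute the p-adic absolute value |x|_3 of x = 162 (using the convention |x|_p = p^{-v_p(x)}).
|162|_3 = 1/81

Step 1 — compute v_3(x) by factoring powers of 3 out of the numerator and denominator: v_3(162) = 4. Step 2 — apply |x|_p = p^{-v_p(x)} = 3^{-4} = 1/81.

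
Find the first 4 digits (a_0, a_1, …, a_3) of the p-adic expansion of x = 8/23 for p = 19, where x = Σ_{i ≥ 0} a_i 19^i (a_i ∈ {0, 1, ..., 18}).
(a_0, …, a_3) = (2, 9, 2, 4)

v_19(8/23) = 0 (numerator and denominator both coprime to 19), so x ∈ ℤ_19^×. Compute digits iteratively via a_i = x_i mod 19, x_{i+1} = (x_i − a_i)/19, with x_0 = x:
  x_0 = 8/23;  a_0 = 2;  x_1 = (x_0 − 2)/19 = -2/23
  x_1 = -2/23;  a_1 = 9;  x_2 = (x_1 − 9)/19 = -11/23
  x_2 = -11/23;  a_2 = 2;  x_3 = (x_2 − 2)/19 = -3/23
  x_3 = -3/23;  a_3 = 4;  x_4 = (x_3 − 4)/19 = -5/23
Digits: (2, 9, 2, 4).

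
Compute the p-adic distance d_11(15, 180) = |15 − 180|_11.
d_11(15, 180) = 1/11

Step 1 — x − y = 15 − 180 = -165. Step 2 — v_11(-165) = 1 (factor: -165 = −(11^1 · 15); the sign does not affect v_p). Step 3 — |x − y|_11 = 11^{-1} = 1/11.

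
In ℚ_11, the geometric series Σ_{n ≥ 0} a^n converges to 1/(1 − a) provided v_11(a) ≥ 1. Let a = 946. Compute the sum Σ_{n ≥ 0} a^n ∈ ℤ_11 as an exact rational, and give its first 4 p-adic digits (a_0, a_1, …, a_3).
Σ a^n = 1/(1 − a) = -1/945;  first 4 digits = (1, 9, 0, 5)

v_11(a) = 1 ≥ 1, so the series converges in ℤ_11 to 1/(1 − a) = 1/(1 − 946) = -1/945. Expand this rational in ℤ_11: compute digits iteratively via d_i = x_i mod 11, x_{i+1} = (x_i − d_i)/11. The first 4 digits are (1, 9, 0, 5).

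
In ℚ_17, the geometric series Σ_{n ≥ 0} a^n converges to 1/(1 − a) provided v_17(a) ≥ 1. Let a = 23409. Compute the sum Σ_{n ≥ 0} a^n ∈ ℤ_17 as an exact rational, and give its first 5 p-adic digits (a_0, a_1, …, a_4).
Σ a^n = 1/(1 − a) = -1/23408;  first 5 digits = (1, 0, 13, 4, 16)

v_17(a) = 2 ≥ 1, so the series converges in ℤ_17 to 1/(1 − a) = 1/(1 − 23409) = -1/23408. Expand this rational in ℤ_17: compute digits iteratively via d_i = x_i mod 17, x_{i+1} = (x_i − d_i)/17. The first 5 digits are (1, 0, 13, 4, 16).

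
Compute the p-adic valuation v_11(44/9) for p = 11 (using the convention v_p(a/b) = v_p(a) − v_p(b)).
v_11(44/9) = 1

Factor powers of 11 from the numerator and denominator of the reduced fraction: 44 = 11^1 · 4 and 9 = 11^0 · 9. Apply v_p(a/b) = v_p(a) − v_p(b): v_11(44/9) = 1 − 0 = 1.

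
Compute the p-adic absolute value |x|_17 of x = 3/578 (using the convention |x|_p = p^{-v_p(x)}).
|3/578|_17 = 289

Step 1 — compute v_17(x) by factoring powers of 17 out of the numerator and denominator: v_17(3/578) = -2. Step 2 — apply |x|_p = p^{-v_p(x)} = 17^{2} = 289.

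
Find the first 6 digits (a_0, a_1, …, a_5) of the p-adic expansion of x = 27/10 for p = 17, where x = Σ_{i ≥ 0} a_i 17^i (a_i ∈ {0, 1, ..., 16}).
(a_0, …, a_5) = (1, 12, 1, 5, 15, 11)

v_17(27/10) = 0 (numerator and denominator both coprime to 17), so x ∈ ℤ_17^×. Compute digits iteratively via a_i = x_i mod 17, x_{i+1} = (x_i − a_i)/17, with x_0 = x:
  x_0 = 27/10;  a_0 = 1;  x_1 = (x_0 − 1)/17 = 1/10
  x_1 = 1/10;  a_1 = 12;  x_2 = (x_1 − 12)/17 = -7/10
  x_2 = -7/10;  a_2 = 1;  x_3 = (x_2 − 1)/17 = -1/10
  x_3 = -1/10;  a_3 = 5;  x_4 = (x_3 − 5)/17 = -3/10
  x_4 = -3/10;  a_4 = 15;  x_5 = (x_4 − 15)/17 = -9/10
  x_5 = -9/10;  a_5 = 11;  x_6 = (x_5 − 11)/17 = -7/10
Digits: (1, 12, 1, 5, 15, 11).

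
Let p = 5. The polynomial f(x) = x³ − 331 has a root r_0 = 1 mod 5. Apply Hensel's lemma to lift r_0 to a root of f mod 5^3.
r_2 = 11 (mod 125)

Hensel: r_{i+1} = r_i − f(r_i)/f′(r_i) mod 5^{i+2}, where f′(x) = 3x². Iterate:
  r_0 = 1 (mod 5)
  r_1 = 11 (mod 25)
  r_2 = 11 (mod 125)
Final: r = 11 with f(r) ≡ 0 mod 5^3.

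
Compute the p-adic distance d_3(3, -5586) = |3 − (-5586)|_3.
d_3(3, -5586) = 1/243

Step 1 — x − y = 3 − (-5586) = 5589. Step 2 — v_3(5589) = 5 (factor: 5589 = (3^5 · 23); the sign does not affect v_p). Step 3 — |x − y|_3 = 3^{-5} = 1/243.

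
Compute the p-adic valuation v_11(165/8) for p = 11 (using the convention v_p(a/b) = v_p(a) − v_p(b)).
v_11(165/8) = 1

Factor powers of 11 from the numerator and denominator of the reduced fraction: 165 = 11^1 · 15 and 8 = 11^0 · 8. Apply v_p(a/b) = v_p(a) − v_p(b): v_11(165/8) = 1 − 0 = 1.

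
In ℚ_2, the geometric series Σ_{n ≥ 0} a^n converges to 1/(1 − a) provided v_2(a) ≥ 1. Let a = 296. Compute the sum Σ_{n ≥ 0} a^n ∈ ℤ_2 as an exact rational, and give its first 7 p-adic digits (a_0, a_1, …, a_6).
Σ a^n = 1/(1 − a) = -1/295;  first 7 digits = (1, 0, 0, 1, 0, 1, 1)

v_2(a) = 3 ≥ 1, so the series converges in ℤ_2 to 1/(1 − a) = 1/(1 − 296) = -1/295. Expand this rational in ℤ_2: compute digits iteratively via d_i = x_i mod 2, x_{i+1} = (x_i − d_i)/2. The first 7 digits are (1, 0, 0, 1, 0, 1, 1).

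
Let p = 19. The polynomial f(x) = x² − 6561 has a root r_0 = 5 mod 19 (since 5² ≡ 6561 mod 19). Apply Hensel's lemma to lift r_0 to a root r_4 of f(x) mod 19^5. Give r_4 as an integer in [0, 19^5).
r_4 = 81 (mod 2476099)

Hensel's recurrence: r_{i+1} = r_i − f(r_i)·(f′(r_i))^{-1} mod 19^{i+2}, with f′(x) = 2x. Iterate:
  r_0 = 5 (mod 19)
  r_1 = 81 (mod 361)
  r_2 = 81 (mod 6859)
  r_3 = 81 (mod 130321)
  r_4 = 81 (mod 2476099)
Final: r_4 = 81, and one checks f(r_4) ≡ 0 mod 19^5.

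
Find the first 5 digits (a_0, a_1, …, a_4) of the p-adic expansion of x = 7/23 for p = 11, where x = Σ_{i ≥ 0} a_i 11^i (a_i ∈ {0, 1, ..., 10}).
(a_0, …, a_4) = (7, 8, 4, 1, 8)

v_11(7/23) = 0 (numerator and denominator both coprime to 11), so x ∈ ℤ_11^×. Compute digits iteratively via a_i = x_i mod 11, x_{i+1} = (x_i − a_i)/11, with x_0 = x:
  x_0 = 7/23;  a_0 = 7;  x_1 = (x_0 − 7)/11 = -14/23
  x_1 = -14/23;  a_1 = 8;  x_2 = (x_1 − 8)/11 = -18/23
  x_2 = -18/23;  a_2 = 4;  x_3 = (x_2 − 4)/11 = -10/23
  x_3 = -10/23;  a_3 = 1;  x_4 = (x_3 − 1)/11 = -3/23
  x_4 = -3/23;  a_4 = 8;  x_5 = (x_4 − 8)/11 = -17/23
Digits: (7, 8, 4, 1, 8).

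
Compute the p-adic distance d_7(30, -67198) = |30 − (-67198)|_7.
d_7(30, -67198) = 1/16807

Step 1 — x − y = 30 − (-67198) = 67228. Step 2 — v_7(67228) = 5 (factor: 67228 = (7^5 · 4); the sign does not affect v_p). Step 3 — |x − y|_7 = 7^{-5} = 1/16807.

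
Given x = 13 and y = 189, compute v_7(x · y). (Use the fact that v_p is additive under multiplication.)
v_7(2457) = 1

v_p(x) = 0 (factor: 13 = 7^0 · 13); v_p(y) = 1 (factor: 189 = 7^1 · 27). Additivity: v_p(xy) = v_p(x) + v_p(y) = 0 + 1 = 1. (Direct check: xy = 2457 = 7^1 · (351).)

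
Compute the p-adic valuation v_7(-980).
v_7(-980) = 2

v_7(n) is the largest exponent k such that 7^k divides n. Factor out: -980 = -7^2 · 20. (Sign doesn't affect v_p.) So v_7(-980) = 2.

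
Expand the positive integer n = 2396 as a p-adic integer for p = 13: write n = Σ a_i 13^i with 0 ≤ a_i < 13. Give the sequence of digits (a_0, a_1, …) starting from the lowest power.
(a_0, a_1, …) = (4, 2, 1, 1)

Repeated division by 13 gives the digits low-to-high: 2396 = 4 + 2·13^1 + 1·13^2 + 1·13^3. Digit sequence: (4, 2, 1, 1).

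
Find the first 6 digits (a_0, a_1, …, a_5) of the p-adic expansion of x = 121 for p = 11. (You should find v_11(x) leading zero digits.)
(a_0, …, a_5) = (0, 0, 1, 0, 0, 0)

v_11(121) = 2, so a_0 = ... = a_1 = 0. Factor out: x = 11^2 · u with u = 1 a unit in ℤ_11. Expand u iteratively via a_{v+i} = u_i mod 11, u_{i+1} = (u_i − a_{v+i})/11:
  u_0 = 1;  a_2 = 1;  u_1 = (u_0 − 1)/11 = 0
  u_1 = 0;  a_3 = 0;  u_2 = (u_1 − 0)/11 = 0
  u_2 = 0;  a_4 = 0;  u_3 = (u_2 − 0)/11 = 0
  u_3 = 0;  a_5 = 0;  u_4 = (u_3 − 0)/11 = 0
Digits: (0, 0, 1, 0, 0, 0).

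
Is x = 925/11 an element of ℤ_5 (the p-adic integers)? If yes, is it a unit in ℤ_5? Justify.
x ∈ ℤ_5 but not a unit; v_5(x) = 2 > 0

ℤ_5 = {x ∈ ℚ_5 : v_5(x) ≥ 0} and ℤ_5^× = {x ∈ ℤ_5 : v_5(x) = 0}. Here v_5(925/11) = v_5(num) − v_5(den) = 2; compare against these criteria.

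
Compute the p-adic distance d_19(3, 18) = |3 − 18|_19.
d_19(3, 18) = 1

Step 1 — x − y = 3 − 18 = -15. Step 2 — v_19(-15) = 0 (factor: -15 = −(19^0 · 15); the sign does not affect v_p). Step 3 — |x − y|_19 = 19^{0} = 1.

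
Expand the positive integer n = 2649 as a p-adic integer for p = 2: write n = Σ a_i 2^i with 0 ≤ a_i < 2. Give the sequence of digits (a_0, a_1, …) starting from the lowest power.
(a_0, a_1, …) = (1, 0, 0, 1, 1, 0, 1, 0, 0, 1, 0, 1)

Repeated division by 2 gives the digits low-to-high: 2649 = 1 + 1·2^3 + 1·2^4 + 1·2^6 + 1·2^9 + 1·2^11. Digit sequence: (1, 0, 0, 1, 1, 0, 1, 0, 0, 1, 0, 1).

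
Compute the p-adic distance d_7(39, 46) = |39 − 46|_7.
d_7(39, 46) = 1/7

Step 1 — x − y = 39 − 46 = -7. Step 2 — v_7(-7) = 1 (factor: -7 = −(7^1 · 1); the sign does not affect v_p). Step 3 — |x − y|_7 = 7^{-1} = 1/7.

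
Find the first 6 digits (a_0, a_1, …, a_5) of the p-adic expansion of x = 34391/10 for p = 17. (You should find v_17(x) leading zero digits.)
(a_0, …, a_5) = (0, 0, 0, 16, 11, 1)

v_17(34391/10) = 3, so a_0 = ... = a_2 = 0. Factor out: x = 17^3 · u with u = 7/10 a unit in ℤ_17. Expand u iteratively via a_{v+i} = u_i mod 17, u_{i+1} = (u_i − a_{v+i})/17:
  u_0 = 7/10;  a_3 = 16;  u_1 = (u_0 − 16)/17 = -9/10
  u_1 = -9/10;  a_4 = 11;  u_2 = (u_1 − 11)/17 = -7/10
  u_2 = -7/10;  a_5 = 1;  u_3 = (u_2 − 1)/17 = -1/10
Digits: (0, 0, 0, 16, 11, 1).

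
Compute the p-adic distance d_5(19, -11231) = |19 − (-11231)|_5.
d_5(19, -11231) = 1/625

Step 1 — x − y = 19 − (-11231) = 11250. Step 2 — v_5(11250) = 4 (factor: 11250 = (5^4 · 18); the sign does not affect v_p). Step 3 — |x − y|_5 = 5^{-4} = 1/625.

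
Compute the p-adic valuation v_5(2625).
v_5(2625) = 3

v_5(n) is the largest exponent k such that 5^k divides n. Factor out: 2625 = 5^3 · 21. (Sign doesn't affect v_p.) So v_5(2625) = 3.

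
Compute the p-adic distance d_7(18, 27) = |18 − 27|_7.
d_7(18, 27) = 1

Step 1 — x − y = 18 − 27 = -9. Step 2 — v_7(-9) = 0 (factor: -9 = −(7^0 · 9); the sign does not affect v_p). Step 3 — |x − y|_7 = 7^{0} = 1.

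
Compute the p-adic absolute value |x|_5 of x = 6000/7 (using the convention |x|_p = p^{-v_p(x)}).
|6000/7|_5 = 1/125

Step 1 — compute v_5(x) by factoring powers of 5 out of the numerator and denominator: v_5(6000/7) = 3. Step 2 — apply |x|_p = p^{-v_p(x)} = 5^{-3} = 1/125.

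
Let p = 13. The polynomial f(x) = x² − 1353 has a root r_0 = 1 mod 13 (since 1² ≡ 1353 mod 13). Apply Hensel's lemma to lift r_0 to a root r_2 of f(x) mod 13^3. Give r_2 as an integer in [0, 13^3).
r_2 = 677 (mod 2197)

Hensel's recurrence: r_{i+1} = r_i − f(r_i)·(f′(r_i))^{-1} mod 13^{i+2}, with f′(x) = 2x. Iterate:
  r_0 = 1 (mod 13)
  r_1 = 1 (mod 169)
  r_2 = 677 (mod 2197)
Final: r_2 = 677, and one checks f(r_2) ≡ 0 mod 13^3.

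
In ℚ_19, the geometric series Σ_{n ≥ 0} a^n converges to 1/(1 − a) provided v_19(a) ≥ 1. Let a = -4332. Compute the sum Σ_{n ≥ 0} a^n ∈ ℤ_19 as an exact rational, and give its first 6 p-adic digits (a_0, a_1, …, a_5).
Σ a^n = 1/(1 − a) = 1/4333;  first 6 digits = (1, 0, 7, 18, 10, 7)

v_19(a) = 2 ≥ 1, so the series converges in ℤ_19 to 1/(1 − a) = 1/(1 − (-4332)) = 1/4333. Expand this rational in ℤ_19: compute digits iteratively via d_i = x_i mod 19, x_{i+1} = (x_i − d_i)/19. The first 6 digits are (1, 0, 7, 18, 10, 7).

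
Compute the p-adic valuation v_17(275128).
v_17(275128) = 3

v_17(n) is the largest exponent k such that 17^k divides n. Factor out: 275128 = 17^3 · 56. (Sign doesn't affect v_p.) So v_17(275128) = 3.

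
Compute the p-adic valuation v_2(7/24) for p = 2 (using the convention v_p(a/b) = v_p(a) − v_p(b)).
v_2(7/24) = -3

Factor powers of 2 from the numerator and denominator of the reduced fraction: 7 = 2^0 · 7 and 24 = 2^3 · 3. Apply v_p(a/b) = v_p(a) − v_p(b): v_2(7/24) = 0 − 3 = -3.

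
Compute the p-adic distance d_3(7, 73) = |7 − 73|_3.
d_3(7, 73) = 1/3

Step 1 — x − y = 7 − 73 = -66. Step 2 — v_3(-66) = 1 (factor: -66 = −(3^1 · 22); the sign does not affect v_p). Step 3 — |x − y|_3 = 3^{-1} = 1/3.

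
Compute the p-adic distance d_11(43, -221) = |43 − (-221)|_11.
d_11(43, -221) = 1/11

Step 1 — x − y = 43 − (-221) = 264. Step 2 — v_11(264) = 1 (factor: 264 = (11^1 · 24); the sign does not affect v_p). Step 3 — |x − y|_11 = 11^{-1} = 1/11.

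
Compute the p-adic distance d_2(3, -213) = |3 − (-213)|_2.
d_2(3, -213) = 1/8

Step 1 — x − y = 3 − (-213) = 216. Step 2 — v_2(216) = 3 (factor: 216 = (2^3 · 27); the sign does not affect v_p). Step 3 — |x − y|_2 = 2^{-3} = 1/8.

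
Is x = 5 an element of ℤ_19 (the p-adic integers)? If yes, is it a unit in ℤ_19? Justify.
x ∈ ℤ_19^× (unit); v_19(x) = 0

ℤ_19 = {x ∈ ℚ_19 : v_19(x) ≥ 0} and ℤ_19^× = {x ∈ ℤ_19 : v_19(x) = 0}. Here v_19(5) = v_19(num) − v_19(den) = 0; compare against these criteria.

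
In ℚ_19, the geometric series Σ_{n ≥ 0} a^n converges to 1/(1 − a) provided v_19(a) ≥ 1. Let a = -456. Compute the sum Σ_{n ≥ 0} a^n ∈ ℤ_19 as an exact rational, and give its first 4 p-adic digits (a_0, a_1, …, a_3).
Σ a^n = 1/(1 − a) = 1/457;  first 4 digits = (1, 14, 4, 0)

v_19(a) = 1 ≥ 1, so the series converges in ℤ_19 to 1/(1 − a) = 1/(1 − (-456)) = 1/457. Expand this rational in ℤ_19: compute digits iteratively via d_i = x_i mod 19, x_{i+1} = (x_i − d_i)/19. The first 4 digits are (1, 14, 4, 0).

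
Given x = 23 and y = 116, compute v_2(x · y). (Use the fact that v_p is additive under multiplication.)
v_2(2668) = 2

v_p(x) = 0 (factor: 23 = 2^0 · 23); v_p(y) = 2 (factor: 116 = 2^2 · 29). Additivity: v_p(xy) = v_p(x) + v_p(y) = 0 + 2 = 2. (Direct check: xy = 2668 = 2^2 · (667).)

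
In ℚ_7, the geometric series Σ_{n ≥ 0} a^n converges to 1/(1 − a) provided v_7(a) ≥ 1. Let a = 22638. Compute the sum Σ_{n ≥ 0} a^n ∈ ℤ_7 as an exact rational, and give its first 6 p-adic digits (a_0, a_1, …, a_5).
Σ a^n = 1/(1 − a) = -1/22637;  first 6 digits = (1, 0, 0, 3, 2, 1)

v_7(a) = 3 ≥ 1, so the series converges in ℤ_7 to 1/(1 − a) = 1/(1 − 22638) = -1/22637. Expand this rational in ℤ_7: compute digits iteratively via d_i = x_i mod 7, x_{i+1} = (x_i − d_i)/7. The first 6 digits are (1, 0, 0, 3, 2, 1).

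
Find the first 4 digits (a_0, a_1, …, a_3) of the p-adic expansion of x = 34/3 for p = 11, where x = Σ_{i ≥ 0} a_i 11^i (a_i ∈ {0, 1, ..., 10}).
(a_0, …, a_3) = (4, 8, 3, 7)

v_11(34/3) = 0 (numerator and denominator both coprime to 11), so x ∈ ℤ_11^×. Compute digits iteratively via a_i = x_i mod 11, x_{i+1} = (x_i − a_i)/11, with x_0 = x:
  x_0 = 34/3;  a_0 = 4;  x_1 = (x_0 − 4)/11 = 2/3
  x_1 = 2/3;  a_1 = 8;  x_2 = (x_1 − 8)/11 = -2/3
  x_2 = -2/3;  a_2 = 3;  x_3 = (x_2 − 3)/11 = -1/3
  x_3 = -1/3;  a_3 = 7;  x_4 = (x_3 − 7)/11 = -2/3
Digits: (4, 8, 3, 7).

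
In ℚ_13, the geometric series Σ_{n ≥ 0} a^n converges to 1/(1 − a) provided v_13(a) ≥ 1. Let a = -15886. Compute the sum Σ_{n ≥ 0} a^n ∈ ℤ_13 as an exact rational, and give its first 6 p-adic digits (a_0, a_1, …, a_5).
Σ a^n = 1/(1 − a) = 1/15887;  first 6 digits = (1, 0, 10, 5, 8, 3)

v_13(a) = 2 ≥ 1, so the series converges in ℤ_13 to 1/(1 − a) = 1/(1 − (-15886)) = 1/15887. Expand this rational in ℤ_13: compute digits iteratively via d_i = x_i mod 13, x_{i+1} = (x_i − d_i)/13. The first 6 digits are (1, 0, 10, 5, 8, 3).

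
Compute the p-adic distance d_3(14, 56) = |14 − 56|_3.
d_3(14, 56) = 1/3

Step 1 — x − y = 14 − 56 = -42. Step 2 — v_3(-42) = 1 (factor: -42 = −(3^1 · 14); the sign does not affect v_p). Step 3 — |x − y|_3 = 3^{-1} = 1/3.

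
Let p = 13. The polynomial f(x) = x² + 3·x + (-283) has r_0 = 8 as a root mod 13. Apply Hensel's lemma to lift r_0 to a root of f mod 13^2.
r_1 = 125 (mod 169)

Hensel: r_{i+1} = r_i − f(r_i)·(f′(r_i))^{-1} mod 13^{i+2}, f′(x) = 2x + 3. Iterate:
  r_0 = 8 (mod 13)
  r_1 = 125 (mod 169)
Final: r = 125 satisfies f(r) ≡ 0 mod 13^2.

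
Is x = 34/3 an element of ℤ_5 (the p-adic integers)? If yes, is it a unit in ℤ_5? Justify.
x ∈ ℤ_5^× (unit); v_5(x) = 0

ℤ_5 = {x ∈ ℚ_5 : v_5(x) ≥ 0} and ℤ_5^× = {x ∈ ℤ_5 : v_5(x) = 0}. Here v_5(34/3) = v_5(num) − v_5(den) = 0; compare against these criteria.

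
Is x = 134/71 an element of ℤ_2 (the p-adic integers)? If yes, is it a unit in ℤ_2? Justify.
x ∈ ℤ_2 but not a unit; v_2(x) = 1 > 0

ℤ_2 = {x ∈ ℚ_2 : v_2(x) ≥ 0} and ℤ_2^× = {x ∈ ℤ_2 : v_2(x) = 0}. Here v_2(134/71) = v_2(num) − v_2(den) = 1; compare against these criteria.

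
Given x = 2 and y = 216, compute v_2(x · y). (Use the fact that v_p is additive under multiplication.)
v_2(432) = 4

v_p(x) = 1 (factor: 2 = 2^1 · 1); v_p(y) = 3 (factor: 216 = 2^3 · 27). Additivity: v_p(xy) = v_p(x) + v_p(y) = 1 + 3 = 4. (Direct check: xy = 432 = 2^4 · (27).)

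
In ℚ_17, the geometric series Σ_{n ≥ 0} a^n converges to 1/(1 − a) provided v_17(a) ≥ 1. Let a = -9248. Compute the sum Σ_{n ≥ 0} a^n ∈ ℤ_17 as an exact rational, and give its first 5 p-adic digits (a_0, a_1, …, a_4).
Σ a^n = 1/(1 − a) = 1/9249;  first 5 digits = (1, 0, 2, 15, 3)

v_17(a) = 2 ≥ 1, so the series converges in ℤ_17 to 1/(1 − a) = 1/(1 − (-9248)) = 1/9249. Expand this rational in ℤ_17: compute digits iteratively via d_i = x_i mod 17, x_{i+1} = (x_i − d_i)/17. The first 5 digits are (1, 0, 2, 15, 3).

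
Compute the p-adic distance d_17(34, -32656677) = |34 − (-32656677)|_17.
d_17(34, -32656677) = 1/1419857

Step 1 — x − y = 34 − (-32656677) = 32656711. Step 2 — v_17(32656711) = 5 (factor: 32656711 = (17^5 · 23); the sign does not affect v_p). Step 3 — |x − y|_17 = 17^{-5} = 1/1419857.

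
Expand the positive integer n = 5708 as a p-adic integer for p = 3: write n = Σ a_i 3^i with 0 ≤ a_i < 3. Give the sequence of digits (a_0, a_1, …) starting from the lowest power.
(a_0, a_1, …) = (2, 0, 1, 1, 1, 2, 1, 2)

Repeated division by 3 gives the digits low-to-high: 5708 = 2 + 1·3^2 + 1·3^3 + 1·3^4 + 2·3^5 + 1·3^6 + 2·3^7. Digit sequence: (2, 0, 1, 1, 1, 2, 1, 2).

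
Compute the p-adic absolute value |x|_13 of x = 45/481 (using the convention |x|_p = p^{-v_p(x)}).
|45/481|_13 = 13

Step 1 — compute v_13(x) by factoring powers of 13 out of the numerator and denominator: v_13(45/481) = -1. Step 2 — apply |x|_p = p^{-v_p(x)} = 13^{1} = 13.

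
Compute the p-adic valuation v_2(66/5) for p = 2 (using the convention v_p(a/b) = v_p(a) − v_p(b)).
v_2(66/5) = 1

Factor powers of 2 from the numerator and denominator of the reduced fraction: 66 = 2^1 · 33 and 5 = 2^0 · 5. Apply v_p(a/b) = v_p(a) − v_p(b): v_2(66/5) = 1 − 0 = 1.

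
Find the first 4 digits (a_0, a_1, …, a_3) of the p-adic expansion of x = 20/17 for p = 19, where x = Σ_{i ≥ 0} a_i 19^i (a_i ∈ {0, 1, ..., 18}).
(a_0, …, a_3) = (9, 13, 6, 3)

v_19(20/17) = 0 (numerator and denominator both coprime to 19), so x ∈ ℤ_19^×. Compute digits iteratively via a_i = x_i mod 19, x_{i+1} = (x_i − a_i)/19, with x_0 = x:
  x_0 = 20/17;  a_0 = 9;  x_1 = (x_0 − 9)/19 = -7/17
  x_1 = -7/17;  a_1 = 13;  x_2 = (x_1 − 13)/19 = -12/17
  x_2 = -12/17;  a_2 = 6;  x_3 = (x_2 − 6)/19 = -6/17
  x_3 = -6/17;  a_3 = 3;  x_4 = (x_3 − 3)/19 = -3/17
Digits: (9, 13, 6, 3).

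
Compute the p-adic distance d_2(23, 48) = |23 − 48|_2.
d_2(23, 48) = 1

Step 1 — x − y = 23 − 48 = -25. Step 2 — v_2(-25) = 0 (factor: -25 = −(2^0 · 25); the sign does not affect v_p). Step 3 — |x − y|_2 = 2^{0} = 1.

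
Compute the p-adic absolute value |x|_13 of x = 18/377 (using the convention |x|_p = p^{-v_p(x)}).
|18/377|_13 = 13

Step 1 — compute v_13(x) by factoring powers of 13 out of the numerator and denominator: v_13(18/377) = -1. Step 2 — apply |x|_p = p^{-v_p(x)} = 13^{1} = 13.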